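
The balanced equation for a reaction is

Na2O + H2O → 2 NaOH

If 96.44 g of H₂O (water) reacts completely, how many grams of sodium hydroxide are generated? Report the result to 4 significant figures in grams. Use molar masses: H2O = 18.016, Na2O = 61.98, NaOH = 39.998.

n(H2O) = 96.440 g / 18.016 g/mol = 5.3530 mol.
From the equation the H2O:NaOH mole ratio is 1:2, so n(NaOH) = 5.3530 × 2/1 = 10.706 mol.
Mass of NaOH = 10.706 mol × 39.998 g/mol = 428.22 g.

428.2 g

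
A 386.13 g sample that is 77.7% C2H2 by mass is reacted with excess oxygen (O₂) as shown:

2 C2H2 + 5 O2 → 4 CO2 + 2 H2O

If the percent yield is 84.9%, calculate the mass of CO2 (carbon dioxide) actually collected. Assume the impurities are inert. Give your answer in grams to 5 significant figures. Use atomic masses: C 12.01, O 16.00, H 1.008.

861.13 g

Pure C2H2 available = 386.13 g × 0.777 = 300.023 g.
M(C2H2) = 2(12.01) + 2(1.008) = 26.036 g/mol.
M(CO2) = 12.01 + 2(16.00) = 44.01 g/mol.
n(C2H2) = 300.023 g / 26.036 g/mol = 11.5234 mol.
From the equation the C2H2:CO2 mole ratio is 2:4, so n(CO2) = 11.5234 × 4/2 = 23.0468 mol.
Mass of CO2 = 23.0468 mol × 44.01 g/mol = 1014.29 g.
Actual mass collected = 1014.29 g × 0.849 = 861.131 g.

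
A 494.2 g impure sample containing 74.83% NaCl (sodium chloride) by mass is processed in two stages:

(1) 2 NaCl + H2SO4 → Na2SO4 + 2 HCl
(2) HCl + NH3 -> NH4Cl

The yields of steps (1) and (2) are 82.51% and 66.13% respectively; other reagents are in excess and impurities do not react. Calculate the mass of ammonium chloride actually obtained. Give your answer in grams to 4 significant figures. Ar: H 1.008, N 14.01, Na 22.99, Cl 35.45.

Pure NaCl = 494.2 × 0.7483 = 369.81 g.
M(NaCl) = 22.99 + 35.45 = 58.44 g/mol.
M(NH4Cl) = 14.01 + 4(1.008) + 35.45 = 53.492 g/mol.
n(NaCl) = 369.81 / 58.44 = 6.3280 mol.
Step 1 (NaCl:HCl = 2:2): theoretical n(HCl) = 6.3280 mol; at 82.51% yield, n(HCl) = 5.2213 mol.
Step 2 (HCl:NH4Cl = 1:1): theoretical n(NH4Cl) = 5.2213 mol, so theoretical mass = 5.2213 × 53.492 = 279.30 g.
At 66.13% yield, actual mass of NH4Cl = 279.30 × 0.6613 = 184.70 g.

184.7 g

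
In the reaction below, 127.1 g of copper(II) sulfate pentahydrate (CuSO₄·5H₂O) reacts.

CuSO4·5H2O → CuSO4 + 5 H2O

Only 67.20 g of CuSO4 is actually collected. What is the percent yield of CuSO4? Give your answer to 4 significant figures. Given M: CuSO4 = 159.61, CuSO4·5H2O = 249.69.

82.71 %

n(CuSO4·5H2O) = 127.10 g / 249.69 g/mol = 0.50903 mol.
From the equation the CuSO4·5H2O:CuSO4 mole ratio is 1:1, so n(CuSO4) = 0.50903 × 1/1 = 0.50903 mol.
Mass of CuSO4 = 0.50903 mol × 159.61 g/mol = 81.246 g.
This is the theoretical yield. Percent yield = 67.20 g / 81.246 g × 100% = 82.711%.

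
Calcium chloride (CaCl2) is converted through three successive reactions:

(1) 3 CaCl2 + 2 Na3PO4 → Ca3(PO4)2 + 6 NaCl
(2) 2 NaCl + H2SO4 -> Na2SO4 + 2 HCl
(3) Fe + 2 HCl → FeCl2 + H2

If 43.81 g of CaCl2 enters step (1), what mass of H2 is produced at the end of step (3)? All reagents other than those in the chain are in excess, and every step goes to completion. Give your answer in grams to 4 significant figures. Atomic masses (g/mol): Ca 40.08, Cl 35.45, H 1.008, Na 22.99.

0.7958 g

M(CaCl2) = 40.08 + 2(35.45) = 110.98 g/mol.
M(H2) = 2(1.008) = 2.016 g/mol.
n(CaCl2) = 43.81 / 110.98 = 0.39476 mol.
Reaction (1): CaCl2→NaCl ratio 3:6 ⇒ n(NaCl) = 0.78951 mol.
Reaction (2): NaCl→HCl ratio 2:2 ⇒ n(HCl) = 0.78951 mol.
Reaction (3): HCl→H2 ratio 2:1 ⇒ n(H2) = 0.39476 mol.
Mass of H2 = 0.39476 × 2.016 = 0.79583 g.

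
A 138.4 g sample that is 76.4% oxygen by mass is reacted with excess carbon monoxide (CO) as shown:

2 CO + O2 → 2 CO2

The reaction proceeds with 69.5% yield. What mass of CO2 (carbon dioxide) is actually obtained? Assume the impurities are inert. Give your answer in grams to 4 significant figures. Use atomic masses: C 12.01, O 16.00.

Pure O2 available = 138.4 g × 0.764 = 105.74 g.
M(O2) = 2(16.00) = 32.00 g/mol.
M(CO2) = 12.01 + 2(16.00) = 44.01 g/mol.
n(O2) = 105.74 g / 32.00 g/mol = 3.3043 mol.
From the equation the O2:CO2 mole ratio is 1:2, so n(CO2) = 3.3043 × 2/1 = 6.6086 mol.
Mass of CO2 = 6.6086 mol × 44.01 g/mol = 290.84 g.
Actual mass collected = 290.84 g × 0.695 = 202.14 g.

202.1 g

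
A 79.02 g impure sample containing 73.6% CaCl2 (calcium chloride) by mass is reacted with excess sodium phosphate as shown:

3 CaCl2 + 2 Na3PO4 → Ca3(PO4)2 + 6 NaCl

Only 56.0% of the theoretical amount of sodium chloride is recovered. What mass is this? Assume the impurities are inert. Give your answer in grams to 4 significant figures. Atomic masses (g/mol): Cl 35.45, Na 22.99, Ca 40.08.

Pure CaCl2 available = 79.02 g × 0.736 = 58.159 g.
M(CaCl2) = 40.08 + 2(35.45) = 110.98 g/mol.
M(NaCl) = 22.99 + 35.45 = 58.44 g/mol.
n(CaCl2) = 58.159 g / 110.98 g/mol = 0.52405 mol.
From the equation the CaCl2:NaCl mole ratio is 3:6, so n(NaCl) = 0.52405 × 6/3 = 1.0481 mol.
Mass of NaCl = 1.0481 mol × 58.44 g/mol = 61.251 g.
Actual mass collected = 61.251 g × 0.560 = 34.300 g.

34.30 g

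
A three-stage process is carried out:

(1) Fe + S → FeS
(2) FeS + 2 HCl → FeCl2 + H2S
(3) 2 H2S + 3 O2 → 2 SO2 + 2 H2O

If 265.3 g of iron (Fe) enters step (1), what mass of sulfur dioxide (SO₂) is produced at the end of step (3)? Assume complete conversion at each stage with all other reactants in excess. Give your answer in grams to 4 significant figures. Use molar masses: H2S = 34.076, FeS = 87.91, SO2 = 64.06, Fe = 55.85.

304.3 g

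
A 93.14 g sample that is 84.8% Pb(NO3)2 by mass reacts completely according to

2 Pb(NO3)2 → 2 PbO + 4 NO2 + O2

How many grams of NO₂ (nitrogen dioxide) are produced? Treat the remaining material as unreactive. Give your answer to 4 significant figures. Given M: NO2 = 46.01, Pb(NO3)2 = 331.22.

21.94 g

Mass of pure Pb(NO3)2 = 93.14 g × 0.848 = 78.983 g.
n(Pb(NO3)2) = 78.983 g / 331.22 g/mol = 0.23846 mol.
From the equation the Pb(NO3)2:NO2 mole ratio is 2:4, so n(NO2) = 0.23846 × 4/2 = 0.47692 mol.
Mass of NO2 = 0.47692 mol × 46.01 g/mol = 21.943 g.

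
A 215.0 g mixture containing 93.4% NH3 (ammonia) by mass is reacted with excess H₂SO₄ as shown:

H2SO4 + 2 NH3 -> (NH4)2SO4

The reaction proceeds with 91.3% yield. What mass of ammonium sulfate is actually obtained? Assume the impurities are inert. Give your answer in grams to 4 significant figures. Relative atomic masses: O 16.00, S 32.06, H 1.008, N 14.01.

Pure NH3 available = 215.0 g × 0.934 = 200.81 g.
M(NH3) = 14.01 + 3(1.008) = 17.034 g/mol.
M((NH4)2SO4) = 2(14.01) + 8(1.008) + 32.06 + 4(16.00) = 132.144 g/mol.
n(NH3) = 200.81 g / 17.034 g/mol = 11.789 mol.
From the equation the NH3:(NH4)2SO4 mole ratio is 2:1, so n((NH4)2SO4) = 11.789 × 1/2 = 5.8944 mol.
Mass of (NH4)2SO4 = 5.8944 mol × 132.144 g/mol = 778.91 g.
Actual mass collected = 778.91 g × 0.913 = 711.14 g.

711.1 g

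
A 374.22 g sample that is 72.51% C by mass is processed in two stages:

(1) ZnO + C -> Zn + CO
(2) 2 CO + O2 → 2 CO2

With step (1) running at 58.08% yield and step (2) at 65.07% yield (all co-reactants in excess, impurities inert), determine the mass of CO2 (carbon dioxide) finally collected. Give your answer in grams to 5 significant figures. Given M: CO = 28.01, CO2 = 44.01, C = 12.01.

375.79 g

Pure C = 374.22 × 0.7251 = 271.347 g.
n(C) = 271.347 / 12.01 = 22.5934 mol.
Step 1 (C:CO = 1:1): theoretical n(CO) = 22.5934 mol; at 58.08% yield, n(CO) = 13.1223 mol.
Step 2 (CO:CO2 = 2:2): theoretical n(CO2) = 13.1223 mol, so theoretical mass = 13.1223 × 44.01 = 577.510 g.
At 65.07% yield, actual mass of CO2 = 577.510 × 0.6507 = 375.786 g.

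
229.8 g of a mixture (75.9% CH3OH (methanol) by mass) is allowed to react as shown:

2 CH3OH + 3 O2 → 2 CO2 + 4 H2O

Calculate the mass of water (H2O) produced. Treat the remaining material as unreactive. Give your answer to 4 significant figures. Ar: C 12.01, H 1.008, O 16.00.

Mass of pure CH3OH = 229.8 g × 0.759 = 174.42 g.
M(CH3OH) = 12.01 + 4(1.008) + 16.00 = 32.042 g/mol.
M(H2O) = 2(1.008) + 16.00 = 18.016 g/mol.
n(CH3OH) = 174.42 g / 32.042 g/mol = 5.4434 mol.
From the equation the CH3OH:H2O mole ratio is 2:4, so n(H2O) = 5.4434 × 4/2 = 10.887 mol.
Mass of H2O = 10.887 mol × 18.016 g/mol = 196.14 g.

196.1 g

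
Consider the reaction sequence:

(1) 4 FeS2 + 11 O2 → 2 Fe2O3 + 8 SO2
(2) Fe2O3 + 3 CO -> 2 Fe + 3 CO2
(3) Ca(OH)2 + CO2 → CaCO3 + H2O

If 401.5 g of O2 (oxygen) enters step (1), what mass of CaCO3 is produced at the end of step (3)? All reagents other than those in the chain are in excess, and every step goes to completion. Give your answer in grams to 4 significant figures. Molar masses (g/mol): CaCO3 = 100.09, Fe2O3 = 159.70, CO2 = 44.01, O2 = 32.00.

685.0 g

n(O2) = 401.5 / 32.00 = 12.547 mol.
Reaction (1): O2→Fe2O3 ratio 11:2 ⇒ n(Fe2O3) = 2.2812 mol.
Reaction (2): Fe2O3→CO2 ratio 1:3 ⇒ n(CO2) = 6.8438 mol.
Reaction (3): CO2→CaCO3 ratio 1:1 ⇒ n(CaCO3) = 6.8438 mol.
Mass of CaCO3 = 6.8438 × 100.09 = 684.99 g.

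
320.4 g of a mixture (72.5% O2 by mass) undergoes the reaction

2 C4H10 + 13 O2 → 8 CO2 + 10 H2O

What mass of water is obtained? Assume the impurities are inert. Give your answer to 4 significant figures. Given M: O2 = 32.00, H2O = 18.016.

100.6 g

Mass of pure O2 = 320.4 g × 0.725 = 232.29 g.
n(O2) = 232.29 g / 32.00 g/mol = 7.2591 mol.
From the equation the O2:H2O mole ratio is 13:10, so n(H2O) = 7.2591 × 10/13 = 5.5839 mol.
Mass of H2O = 5.5839 mol × 18.016 g/mol = 100.60 g.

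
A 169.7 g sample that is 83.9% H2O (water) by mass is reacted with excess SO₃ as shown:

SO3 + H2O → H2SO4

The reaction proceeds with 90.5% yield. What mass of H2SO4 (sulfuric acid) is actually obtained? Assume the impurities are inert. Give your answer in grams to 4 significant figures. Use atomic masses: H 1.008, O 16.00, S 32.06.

701.5 g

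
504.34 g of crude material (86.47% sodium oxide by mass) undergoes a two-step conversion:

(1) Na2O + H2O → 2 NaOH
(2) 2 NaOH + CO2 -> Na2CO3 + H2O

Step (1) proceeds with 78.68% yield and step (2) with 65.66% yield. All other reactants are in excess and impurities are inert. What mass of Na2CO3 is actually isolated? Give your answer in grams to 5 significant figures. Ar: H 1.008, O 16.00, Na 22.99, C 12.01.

385.27 g

Pure Na2O = 504.34 × 0.8647 = 436.103 g.
M(Na2O) = 2(22.99) + 16.00 = 61.98 g/mol.
M(Na2CO3) = 2(22.99) + 12.01 + 3(16.00) = 105.99 g/mol.
n(Na2O) = 436.103 / 61.98 = 7.03619 mol.
Step 1 (Na2O:NaOH = 1:2): theoretical n(NaOH) = 14.0724 mol; at 78.68% yield, n(NaOH) = 11.0721 mol.
Step 2 (NaOH:Na2CO3 = 2:1): theoretical n(Na2CO3) = 5.53607 mol, so theoretical mass = 5.53607 × 105.99 = 586.768 g.
At 65.66% yield, actual mass of Na2CO3 = 586.768 × 0.6566 = 385.272 g.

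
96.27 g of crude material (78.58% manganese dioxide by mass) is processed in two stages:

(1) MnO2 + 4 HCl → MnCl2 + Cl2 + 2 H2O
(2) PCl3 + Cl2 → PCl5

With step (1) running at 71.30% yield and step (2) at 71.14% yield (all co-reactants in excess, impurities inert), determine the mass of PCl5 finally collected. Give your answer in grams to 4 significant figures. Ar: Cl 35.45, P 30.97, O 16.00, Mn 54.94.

Pure MnO2 = 96.27 × 0.7858 = 75.649 g.
M(MnO2) = 54.94 + 2(16.00) = 86.94 g/mol.
M(PCl5) = 30.97 + 5(35.45) = 208.22 g/mol.
n(MnO2) = 75.649 / 86.94 = 0.87013 mol.
Step 1 (MnO2:Cl2 = 1:1): theoretical n(Cl2) = 0.87013 mol; at 71.30% yield, n(Cl2) = 0.62040 mol.
Step 2 (Cl2:PCl5 = 1:1): theoretical n(PCl5) = 0.62040 mol, so theoretical mass = 0.62040 × 208.22 = 129.18 g.
At 71.14% yield, actual mass of PCl5 = 129.18 × 0.7114 = 91.899 g.

91.90 g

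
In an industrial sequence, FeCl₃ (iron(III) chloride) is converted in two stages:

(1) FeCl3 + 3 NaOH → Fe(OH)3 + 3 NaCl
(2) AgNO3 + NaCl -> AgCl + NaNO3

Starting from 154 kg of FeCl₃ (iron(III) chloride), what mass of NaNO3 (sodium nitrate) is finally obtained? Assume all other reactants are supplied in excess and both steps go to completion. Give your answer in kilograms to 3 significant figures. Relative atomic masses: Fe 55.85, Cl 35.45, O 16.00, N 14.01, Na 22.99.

M(FeCl3) = 55.85 + 3(35.45) = 162.20 g/mol.
M(NaNO3) = 22.99 + 14.01 + 3(16.00) = 85.00 g/mol.
154 kg = 154000 g.
n(FeCl3) = 154000 / 162.20 = 949.4 mol.
Step 1 gives a 1:3 ratio of FeCl3 to NaCl, so n(NaCl) = 2848 mol.
In step 2 the NaCl:NaNO3 ratio is 1:1, so n(NaNO3) = 2848 mol.
Mass of NaNO3 = 2848 × 85.00 = 242100 g = 242 kg.

242 kg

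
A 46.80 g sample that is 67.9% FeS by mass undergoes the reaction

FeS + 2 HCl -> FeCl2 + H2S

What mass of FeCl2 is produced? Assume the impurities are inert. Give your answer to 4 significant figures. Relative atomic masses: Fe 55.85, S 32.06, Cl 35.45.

45.82 g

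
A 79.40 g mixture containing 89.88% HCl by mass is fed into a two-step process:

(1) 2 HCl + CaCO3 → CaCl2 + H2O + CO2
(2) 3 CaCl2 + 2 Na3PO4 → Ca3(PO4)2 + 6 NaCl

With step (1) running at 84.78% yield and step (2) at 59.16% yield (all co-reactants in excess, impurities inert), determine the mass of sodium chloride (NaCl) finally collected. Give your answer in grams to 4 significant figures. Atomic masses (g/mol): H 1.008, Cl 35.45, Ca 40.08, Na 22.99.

Pure HCl = 79.40 × 0.8988 = 71.365 g.
M(HCl) = 1.008 + 35.45 = 36.458 g/mol.
M(NaCl) = 22.99 + 35.45 = 58.44 g/mol.
n(HCl) = 71.365 / 36.458 = 1.9575 mol.
Step 1 (HCl:CaCl2 = 2:1): theoretical n(CaCl2) = 0.97873 mol; at 84.78% yield, n(CaCl2) = 0.82976 mol.
Step 2 (CaCl2:NaCl = 3:6): theoretical n(NaCl) = 1.6595 mol, so theoretical mass = 1.6595 × 58.44 = 96.983 g.
At 59.16% yield, actual mass of NaCl = 96.983 × 0.5916 = 57.375 g.

57.37 g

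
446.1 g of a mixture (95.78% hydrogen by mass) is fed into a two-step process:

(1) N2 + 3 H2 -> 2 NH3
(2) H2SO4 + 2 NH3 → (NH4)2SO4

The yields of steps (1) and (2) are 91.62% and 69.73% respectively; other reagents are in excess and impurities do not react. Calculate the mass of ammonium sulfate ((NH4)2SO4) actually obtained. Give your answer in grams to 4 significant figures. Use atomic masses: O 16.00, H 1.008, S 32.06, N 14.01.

5964 g

Pure H2 = 446.1 × 0.9578 = 427.27 g.
M(H2) = 2(1.008) = 2.016 g/mol.
M((NH4)2SO4) = 2(14.01) + 8(1.008) + 32.06 + 4(16.00) = 132.144 g/mol.
n(H2) = 427.27 / 2.016 = 211.94 mol.
Step 1 (H2:NH3 = 3:2): theoretical n(NH3) = 141.29 mol; at 91.62% yield, n(NH3) = 129.45 mol.
Step 2 (NH3:(NH4)2SO4 = 2:1): theoretical n((NH4)2SO4) = 64.727 mol, so theoretical mass = 64.727 × 132.144 = 8553.3 g.
At 69.73% yield, actual mass of (NH4)2SO4 = 8553.3 × 0.6973 = 5964.2 g.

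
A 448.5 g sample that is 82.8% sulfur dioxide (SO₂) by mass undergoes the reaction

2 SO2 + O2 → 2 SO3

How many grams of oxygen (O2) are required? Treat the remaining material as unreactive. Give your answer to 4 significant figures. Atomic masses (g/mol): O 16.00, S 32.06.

Mass of pure SO2 = 448.5 g × 0.828 = 371.36 g.
M(SO2) = 32.06 + 2(16.00) = 64.06 g/mol.
M(O2) = 2(16.00) = 32.00 g/mol.
n(SO2) = 371.36 g / 64.06 g/mol = 5.7970 mol.
From the equation the SO2:O2 mole ratio is 2:1, so n(O2) = 5.7970 × 1/2 = 2.8985 mol.
Mass of O2 = 2.8985 mol × 32.00 g/mol = 92.753 g.

92.75 g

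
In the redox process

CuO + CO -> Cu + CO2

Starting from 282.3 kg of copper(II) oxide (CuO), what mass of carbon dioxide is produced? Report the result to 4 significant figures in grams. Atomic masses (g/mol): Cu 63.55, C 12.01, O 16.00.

156200 g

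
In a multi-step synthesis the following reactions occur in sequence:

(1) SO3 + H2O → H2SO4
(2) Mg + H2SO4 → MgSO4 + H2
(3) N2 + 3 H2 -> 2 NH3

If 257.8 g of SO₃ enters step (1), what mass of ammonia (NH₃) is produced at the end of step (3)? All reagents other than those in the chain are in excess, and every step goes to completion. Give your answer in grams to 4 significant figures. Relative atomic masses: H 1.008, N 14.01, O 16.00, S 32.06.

M(SO3) = 32.06 + 3(16.00) = 80.06 g/mol.
M(NH3) = 14.01 + 3(1.008) = 17.034 g/mol.
n(SO3) = 257.8 / 80.06 = 3.2201 mol.
Reaction (1): SO3→H2SO4 ratio 1:1 ⇒ n(H2SO4) = 3.2201 mol.
Reaction (2): H2SO4→H2 ratio 1:1 ⇒ n(H2) = 3.2201 mol.
Reaction (3): H2→NH3 ratio 3:2 ⇒ n(NH3) = 2.1467 mol.
Mass of NH3 = 2.1467 × 17.034 = 36.567 g.

36.57 g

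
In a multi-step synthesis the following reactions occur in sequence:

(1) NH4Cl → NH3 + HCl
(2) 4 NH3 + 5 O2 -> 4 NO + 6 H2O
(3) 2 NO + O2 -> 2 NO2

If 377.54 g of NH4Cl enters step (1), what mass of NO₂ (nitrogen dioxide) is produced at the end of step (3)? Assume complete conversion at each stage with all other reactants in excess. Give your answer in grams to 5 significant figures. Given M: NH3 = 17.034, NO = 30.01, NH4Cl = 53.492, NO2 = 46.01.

n(NH4Cl) = 377.54 / 53.492 = 7.05788 mol.
Reaction (1): NH4Cl→NH3 ratio 1:1 ⇒ n(NH3) = 7.05788 mol.
Reaction (2): NH3→NO ratio 4:4 ⇒ n(NO) = 7.05788 mol.
Reaction (3): NO→NO2 ratio 2:2 ⇒ n(NO2) = 7.05788 mol.
Mass of NO2 = 7.05788 × 46.01 = 324.733 g.

324.73 g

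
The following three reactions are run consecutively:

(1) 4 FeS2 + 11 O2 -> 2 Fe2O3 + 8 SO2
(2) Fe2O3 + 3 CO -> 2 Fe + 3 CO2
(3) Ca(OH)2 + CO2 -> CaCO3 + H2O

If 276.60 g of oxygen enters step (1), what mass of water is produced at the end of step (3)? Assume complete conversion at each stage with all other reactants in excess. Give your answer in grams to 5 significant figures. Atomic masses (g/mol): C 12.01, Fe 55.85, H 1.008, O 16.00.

84.941 g

M(O2) = 2(16.00) = 32.00 g/mol.
M(H2O) = 2(1.008) + 16.00 = 18.016 g/mol.
n(O2) = 276.60 / 32.00 = 8.64375 mol.
Reaction (1): O2→Fe2O3 ratio 11:2 ⇒ n(Fe2O3) = 1.57159 mol.
Reaction (2): Fe2O3→CO2 ratio 1:3 ⇒ n(CO2) = 4.71477 mol.
Reaction (3): CO2→H2O ratio 1:1 ⇒ n(H2O) = 4.71477 mol.
Mass of H2O = 4.71477 × 18.016 = 84.9413 g.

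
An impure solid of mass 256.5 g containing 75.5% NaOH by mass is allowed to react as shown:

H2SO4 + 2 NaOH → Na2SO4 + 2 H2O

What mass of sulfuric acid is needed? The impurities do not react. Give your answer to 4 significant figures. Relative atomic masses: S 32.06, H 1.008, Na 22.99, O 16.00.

Mass of pure NaOH = 256.5 g × 0.755 = 193.66 g.
M(NaOH) = 22.99 + 16.00 + 1.008 = 39.998 g/mol.
M(H2SO4) = 2(1.008) + 32.06 + 4(16.00) = 98.076 g/mol.
n(NaOH) = 193.66 g / 39.998 g/mol = 4.8417 mol.
From the equation the NaOH:H2SO4 mole ratio is 2:1, so n(H2SO4) = 4.8417 × 1/2 = 2.4208 mol.
Mass of H2SO4 = 2.4208 mol × 98.076 g/mol = 237.43 g.

237.4 g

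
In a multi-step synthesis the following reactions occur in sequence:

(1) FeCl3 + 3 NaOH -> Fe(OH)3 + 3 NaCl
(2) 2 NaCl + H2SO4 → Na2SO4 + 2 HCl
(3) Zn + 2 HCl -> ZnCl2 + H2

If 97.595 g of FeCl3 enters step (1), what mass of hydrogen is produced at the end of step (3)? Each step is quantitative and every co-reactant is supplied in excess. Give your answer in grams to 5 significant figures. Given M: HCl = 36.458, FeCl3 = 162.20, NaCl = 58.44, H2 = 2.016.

n(FeCl3) = 97.595 / 162.20 = 0.601695 mol.
Reaction (1): FeCl3→NaCl ratio 1:3 ⇒ n(NaCl) = 1.80509 mol.
Reaction (2): NaCl→HCl ratio 2:2 ⇒ n(HCl) = 1.80509 mol.
Reaction (3): HCl→H2 ratio 2:1 ⇒ n(H2) = 0.902543 mol.
Mass of H2 = 0.902543 × 2.016 = 1.81953 g.

1.8195 g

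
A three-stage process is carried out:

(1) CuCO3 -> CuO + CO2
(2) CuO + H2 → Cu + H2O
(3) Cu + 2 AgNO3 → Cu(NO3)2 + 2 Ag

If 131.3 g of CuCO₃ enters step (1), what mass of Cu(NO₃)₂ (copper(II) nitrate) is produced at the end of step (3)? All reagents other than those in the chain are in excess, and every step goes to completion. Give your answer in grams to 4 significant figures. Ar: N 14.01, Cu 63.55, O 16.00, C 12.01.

M(CuCO3) = 63.55 + 12.01 + 3(16.00) = 123.56 g/mol.
M(Cu(NO3)2) = 63.55 + 2(14.01) + 6(16.00) = 187.57 g/mol.
n(CuCO3) = 131.3 / 123.56 = 1.0626 mol.
Reaction (1): CuCO3→CuO ratio 1:1 ⇒ n(CuO) = 1.0626 mol.
Reaction (2): CuO→Cu ratio 1:1 ⇒ n(Cu) = 1.0626 mol.
Reaction (3): Cu→Cu(NO3)2 ratio 1:1 ⇒ n(Cu(NO3)2) = 1.0626 mol.
Mass of Cu(NO3)2 = 1.0626 × 187.57 = 199.32 g.

199.3 g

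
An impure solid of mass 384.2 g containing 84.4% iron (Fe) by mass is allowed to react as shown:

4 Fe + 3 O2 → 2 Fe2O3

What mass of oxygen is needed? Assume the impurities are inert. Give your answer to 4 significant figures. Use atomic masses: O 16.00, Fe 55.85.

139.3 g

Mass of pure Fe = 384.2 g × 0.844 = 324.26 g.
M(Fe) = 55.85 g/mol.
M(O2) = 2(16.00) = 32.00 g/mol.
n(Fe) = 324.26 g / 55.85 g/mol = 5.8060 mol.
From the equation the Fe:O2 mole ratio is 4:3, so n(O2) = 5.8060 × 3/4 = 4.3545 mol.
Mass of O2 = 4.3545 mol × 32.00 g/mol = 139.34 g.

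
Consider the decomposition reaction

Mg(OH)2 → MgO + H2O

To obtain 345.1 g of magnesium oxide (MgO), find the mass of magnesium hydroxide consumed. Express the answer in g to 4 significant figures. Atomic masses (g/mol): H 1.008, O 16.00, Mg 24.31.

M(MgO) = 24.31 + 16.00 = 40.31 g/mol.
M(Mg(OH)2) = 24.31 + 2(16.00) + 2(1.008) = 58.326 g/mol.
n(MgO) = 345.10 g / 40.31 g/mol = 8.5612 mol.
From the equation the MgO:Mg(OH)2 mole ratio is 1:1, so n(Mg(OH)2) = 8.5612 × 1/1 = 8.5612 mol.
Mass of Mg(OH)2 = 8.5612 mol × 58.326 g/mol = 499.34 g.

499.3 g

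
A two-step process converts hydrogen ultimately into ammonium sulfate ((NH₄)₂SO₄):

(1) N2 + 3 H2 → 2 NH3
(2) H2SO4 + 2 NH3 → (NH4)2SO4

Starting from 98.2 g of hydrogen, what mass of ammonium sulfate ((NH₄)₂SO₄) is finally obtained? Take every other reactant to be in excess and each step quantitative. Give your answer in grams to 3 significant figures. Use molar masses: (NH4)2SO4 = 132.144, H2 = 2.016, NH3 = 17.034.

2150 g

n(H2) = 98.20 / 2.016 = 48.71 mol.
Step 1 gives a 3:2 ratio of H2 to NH3, so n(NH3) = 32.47 mol.
In step 2 the NH3:(NH4)2SO4 ratio is 2:1, so n((NH4)2SO4) = 16.24 mol.
Mass of (NH4)2SO4 = 16.24 × 132.144 = 2146 g.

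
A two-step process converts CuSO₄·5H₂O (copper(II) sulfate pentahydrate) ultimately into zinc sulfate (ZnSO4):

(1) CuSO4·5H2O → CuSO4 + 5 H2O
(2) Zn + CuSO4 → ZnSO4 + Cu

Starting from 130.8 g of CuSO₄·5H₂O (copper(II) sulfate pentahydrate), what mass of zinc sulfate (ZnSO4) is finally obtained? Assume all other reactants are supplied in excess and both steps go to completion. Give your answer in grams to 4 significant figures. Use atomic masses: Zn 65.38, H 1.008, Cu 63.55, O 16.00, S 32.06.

M(CuSO4·5H2O) = 63.55 + 32.06 + 9(16.00) + 10(1.008) = 249.69 g/mol.
M(ZnSO4) = 65.38 + 32.06 + 4(16.00) = 161.44 g/mol.
n(CuSO4·5H2O) = 130.80 / 249.69 = 0.52385 mol.
Step 1 gives a 1:1 ratio of CuSO4·5H2O to CuSO4, so n(CuSO4) = 0.52385 mol.
In step 2 the CuSO4:ZnSO4 ratio is 1:1, so n(ZnSO4) = 0.52385 mol.
Mass of ZnSO4 = 0.52385 × 161.44 = 84.570 g.

84.57 g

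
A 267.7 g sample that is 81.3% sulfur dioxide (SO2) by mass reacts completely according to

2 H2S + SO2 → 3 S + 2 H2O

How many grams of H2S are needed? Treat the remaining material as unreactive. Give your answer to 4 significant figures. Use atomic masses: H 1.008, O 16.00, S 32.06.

Mass of pure SO2 = 267.7 g × 0.813 = 217.64 g.
M(SO2) = 32.06 + 2(16.00) = 64.06 g/mol.
M(H2S) = 2(1.008) + 32.06 = 34.076 g/mol.
n(SO2) = 217.64 g / 64.06 g/mol = 3.3974 mol.
From the equation the SO2:H2S mole ratio is 1:2, so n(H2S) = 3.3974 × 2/1 = 6.7949 mol.
Mass of H2S = 6.7949 mol × 34.076 g/mol = 231.54 g.

231.5 g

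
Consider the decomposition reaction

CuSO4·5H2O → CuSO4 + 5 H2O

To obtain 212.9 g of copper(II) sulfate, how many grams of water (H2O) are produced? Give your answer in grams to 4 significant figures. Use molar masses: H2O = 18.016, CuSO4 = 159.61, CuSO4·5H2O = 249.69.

n(CuSO4) = 212.90 g / 159.61 g/mol = 1.3339 mol.
From the equation the CuSO4:H2O mole ratio is 1:5, so n(H2O) = 1.3339 × 5/1 = 6.6694 mol.
Mass of H2O = 6.6694 mol × 18.016 g/mol = 120.16 g.

120.2 g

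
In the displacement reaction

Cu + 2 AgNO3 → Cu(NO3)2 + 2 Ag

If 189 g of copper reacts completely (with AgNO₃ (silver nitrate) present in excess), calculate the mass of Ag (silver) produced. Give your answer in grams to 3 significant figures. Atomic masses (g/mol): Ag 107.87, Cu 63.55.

642 g

M(Cu) = 63.55 g/mol.
M(Ag) = 107.87 g/mol.
n(Cu) = 189.0 g / 63.55 g/mol = 2.974 mol.
From the equation the Cu:Ag mole ratio is 1:2, so n(Ag) = 2.974 × 2/1 = 5.948 mol.
Mass of Ag = 5.948 mol × 107.87 g/mol = 641.6 g.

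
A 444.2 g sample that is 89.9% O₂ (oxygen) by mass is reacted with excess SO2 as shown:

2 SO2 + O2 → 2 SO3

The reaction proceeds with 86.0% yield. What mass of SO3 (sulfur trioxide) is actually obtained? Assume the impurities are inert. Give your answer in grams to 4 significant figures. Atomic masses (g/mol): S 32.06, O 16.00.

1718 g

Pure O2 available = 444.2 g × 0.899 = 399.34 g.
M(O2) = 2(16.00) = 32.00 g/mol.
M(SO3) = 32.06 + 3(16.00) = 80.06 g/mol.
n(O2) = 399.34 g / 32.00 g/mol = 12.479 mol.
From the equation the O2:SO3 mole ratio is 1:2, so n(SO3) = 12.479 × 2/1 = 24.958 mol.
Mass of SO3 = 24.958 mol × 80.06 g/mol = 1998.2 g.
Actual mass collected = 1998.2 g × 0.860 = 1718.4 g.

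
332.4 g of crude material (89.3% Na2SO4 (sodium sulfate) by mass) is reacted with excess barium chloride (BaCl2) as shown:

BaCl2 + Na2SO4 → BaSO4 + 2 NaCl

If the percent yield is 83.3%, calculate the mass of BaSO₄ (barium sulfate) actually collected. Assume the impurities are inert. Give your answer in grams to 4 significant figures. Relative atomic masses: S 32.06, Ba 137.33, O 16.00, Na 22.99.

Pure Na2SO4 available = 332.4 g × 0.893 = 296.83 g.
M(Na2SO4) = 2(22.99) + 32.06 + 4(16.00) = 142.04 g/mol.
M(BaSO4) = 137.33 + 32.06 + 4(16.00) = 233.39 g/mol.
n(Na2SO4) = 296.83 g / 142.04 g/mol = 2.0898 mol.
From the equation the Na2SO4:BaSO4 mole ratio is 1:1, so n(BaSO4) = 2.0898 × 1/1 = 2.0898 mol.
Mass of BaSO4 = 2.0898 mol × 233.39 g/mol = 487.74 g.
Actual mass collected = 487.74 g × 0.833 = 406.28 g.

406.3 g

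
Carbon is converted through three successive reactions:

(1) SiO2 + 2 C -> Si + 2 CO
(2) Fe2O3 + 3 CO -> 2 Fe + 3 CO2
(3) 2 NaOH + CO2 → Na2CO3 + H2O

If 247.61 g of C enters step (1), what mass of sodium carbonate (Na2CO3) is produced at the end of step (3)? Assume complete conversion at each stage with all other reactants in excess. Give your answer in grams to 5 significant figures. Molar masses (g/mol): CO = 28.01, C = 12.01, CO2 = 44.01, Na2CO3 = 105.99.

n(C) = 247.61 / 12.01 = 20.6170 mol.
Reaction (1): C→CO ratio 2:2 ⇒ n(CO) = 20.6170 mol.
Reaction (2): CO→CO2 ratio 3:3 ⇒ n(CO2) = 20.6170 mol.
Reaction (3): CO2→Na2CO3 ratio 1:1 ⇒ n(Na2CO3) = 20.6170 mol.
Mass of Na2CO3 = 20.6170 × 105.99 = 2185.19 g.

2185.2 g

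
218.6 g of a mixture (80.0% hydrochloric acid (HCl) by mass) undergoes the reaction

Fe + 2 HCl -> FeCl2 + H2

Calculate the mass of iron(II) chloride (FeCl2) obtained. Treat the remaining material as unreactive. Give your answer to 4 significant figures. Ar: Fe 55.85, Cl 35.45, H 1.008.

Mass of pure HCl = 218.6 g × 0.800 = 174.88 g.
M(HCl) = 1.008 + 35.45 = 36.458 g/mol.
M(FeCl2) = 55.85 + 2(35.45) = 126.75 g/mol.
n(HCl) = 174.88 g / 36.458 g/mol = 4.7968 mol.
From the equation the HCl:FeCl2 mole ratio is 2:1, so n(FeCl2) = 4.7968 × 1/2 = 2.3984 mol.
Mass of FeCl2 = 2.3984 mol × 126.75 g/mol = 303.99 g.

304.0 g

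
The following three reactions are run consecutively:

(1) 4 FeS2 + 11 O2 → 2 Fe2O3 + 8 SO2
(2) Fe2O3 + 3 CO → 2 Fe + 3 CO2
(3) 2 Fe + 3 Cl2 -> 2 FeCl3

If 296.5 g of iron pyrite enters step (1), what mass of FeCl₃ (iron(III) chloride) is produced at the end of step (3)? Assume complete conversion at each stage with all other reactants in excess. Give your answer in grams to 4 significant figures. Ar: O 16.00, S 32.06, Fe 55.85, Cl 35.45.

M(FeS2) = 55.85 + 2(32.06) = 119.97 g/mol.
M(FeCl3) = 55.85 + 3(35.45) = 162.20 g/mol.
n(FeS2) = 296.5 / 119.97 = 2.4715 mol.
Reaction (1): FeS2→Fe2O3 ratio 4:2 ⇒ n(Fe2O3) = 1.2357 mol.
Reaction (2): Fe2O3→Fe ratio 1:2 ⇒ n(Fe) = 2.4715 mol.
Reaction (3): Fe→FeCl3 ratio 2:2 ⇒ n(FeCl3) = 2.4715 mol.
Mass of FeCl3 = 2.4715 × 162.20 = 400.87 g.

400.9 g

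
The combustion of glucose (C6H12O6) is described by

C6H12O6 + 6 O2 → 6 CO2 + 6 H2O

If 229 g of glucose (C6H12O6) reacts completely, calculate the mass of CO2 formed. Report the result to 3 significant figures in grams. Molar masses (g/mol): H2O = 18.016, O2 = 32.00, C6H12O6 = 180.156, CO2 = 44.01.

336 g

n(C6H12O6) = 229.0 g / 180.156 g/mol = 1.271 mol.
From the equation the C6H12O6:CO2 mole ratio is 1:6, so n(CO2) = 1.271 × 6/1 = 7.627 mol.
Mass of CO2 = 7.627 mol × 44.01 g/mol = 335.7 g.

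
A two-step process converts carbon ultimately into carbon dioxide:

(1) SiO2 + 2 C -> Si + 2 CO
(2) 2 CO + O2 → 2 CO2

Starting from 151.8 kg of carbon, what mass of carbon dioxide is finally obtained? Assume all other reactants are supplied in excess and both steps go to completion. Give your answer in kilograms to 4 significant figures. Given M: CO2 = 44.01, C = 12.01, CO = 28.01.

556.3 kg

151.8 kg = 151800 g.
n(C) = 151800 / 12.01 = 12639 mol.
Step 1 gives a 2:2 ratio of C to CO, so n(CO) = 12639 mol.
In step 2 the CO:CO2 ratio is 2:2, so n(CO2) = 12639 mol.
Mass of CO2 = 12639 × 44.01 = 556260 g = 556.3 kg.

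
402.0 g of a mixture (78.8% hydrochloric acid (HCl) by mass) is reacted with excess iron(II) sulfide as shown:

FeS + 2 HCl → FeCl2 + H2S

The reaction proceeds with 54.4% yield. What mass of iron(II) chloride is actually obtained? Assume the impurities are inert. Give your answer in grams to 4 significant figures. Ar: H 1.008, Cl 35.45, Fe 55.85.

299.6 g

Pure HCl available = 402.0 g × 0.788 = 316.78 g.
M(HCl) = 1.008 + 35.45 = 36.458 g/mol.
M(FeCl2) = 55.85 + 2(35.45) = 126.75 g/mol.
n(HCl) = 316.78 g / 36.458 g/mol = 8.6888 mol.
From the equation the HCl:FeCl2 mole ratio is 2:1, so n(FeCl2) = 8.6888 × 1/2 = 4.3444 mol.
Mass of FeCl2 = 4.3444 mol × 126.75 g/mol = 550.65 g.
Actual mass collected = 550.65 g × 0.544 = 299.55 g.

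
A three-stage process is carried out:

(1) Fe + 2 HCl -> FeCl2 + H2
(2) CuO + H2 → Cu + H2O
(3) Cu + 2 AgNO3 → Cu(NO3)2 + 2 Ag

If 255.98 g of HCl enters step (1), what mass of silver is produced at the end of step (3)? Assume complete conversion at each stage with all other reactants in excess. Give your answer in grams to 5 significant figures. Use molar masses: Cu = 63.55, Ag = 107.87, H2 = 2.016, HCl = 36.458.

757.38 g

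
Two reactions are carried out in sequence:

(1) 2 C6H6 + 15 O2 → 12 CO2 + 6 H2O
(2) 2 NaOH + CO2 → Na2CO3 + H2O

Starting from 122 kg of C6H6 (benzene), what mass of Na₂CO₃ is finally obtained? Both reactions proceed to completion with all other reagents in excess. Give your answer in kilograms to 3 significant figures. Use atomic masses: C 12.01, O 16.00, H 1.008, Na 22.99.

993 kg

M(C6H6) = 6(12.01) + 6(1.008) = 78.108 g/mol.
M(Na2CO3) = 2(22.99) + 12.01 + 3(16.00) = 105.99 g/mol.
122 kg = 122000 g.
n(C6H6) = 122000 / 78.108 = 1562 mol.
Step 1 gives a 2:12 ratio of C6H6 to CO2, so n(CO2) = 9372 mol.
In step 2 the CO2:Na2CO3 ratio is 1:1, so n(Na2CO3) = 9372 mol.
Mass of Na2CO3 = 9372 × 105.99 = 993300 g = 993 kg.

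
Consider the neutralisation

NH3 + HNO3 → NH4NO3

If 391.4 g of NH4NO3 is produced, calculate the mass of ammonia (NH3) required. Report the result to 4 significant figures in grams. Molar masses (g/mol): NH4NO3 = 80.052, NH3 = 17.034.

83.28 g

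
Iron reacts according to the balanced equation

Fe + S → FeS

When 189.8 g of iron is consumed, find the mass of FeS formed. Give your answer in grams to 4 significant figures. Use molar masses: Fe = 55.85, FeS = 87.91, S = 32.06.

298.8 g

n(Fe) = 189.80 g / 55.85 g/mol = 3.3984 mol.
From the equation the Fe:FeS mole ratio is 1:1, so n(FeS) = 3.3984 × 1/1 = 3.3984 mol.
Mass of FeS = 3.3984 mol × 87.91 g/mol = 298.75 g.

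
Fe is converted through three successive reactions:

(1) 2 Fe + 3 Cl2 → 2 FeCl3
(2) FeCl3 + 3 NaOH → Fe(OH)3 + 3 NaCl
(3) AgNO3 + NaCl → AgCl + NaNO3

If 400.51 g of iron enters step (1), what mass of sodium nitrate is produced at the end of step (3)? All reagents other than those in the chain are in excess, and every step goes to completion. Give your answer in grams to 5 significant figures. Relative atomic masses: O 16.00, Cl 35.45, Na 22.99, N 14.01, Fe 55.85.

M(Fe) = 55.85 g/mol.
M(NaNO3) = 22.99 + 14.01 + 3(16.00) = 85.00 g/mol.
n(Fe) = 400.51 / 55.85 = 7.17117 mol.
Reaction (1): Fe→FeCl3 ratio 2:2 ⇒ n(FeCl3) = 7.17117 mol.
Reaction (2): FeCl3→NaCl ratio 1:3 ⇒ n(NaCl) = 21.5135 mol.
Reaction (3): NaCl→NaNO3 ratio 1:1 ⇒ n(NaNO3) = 21.5135 mol.
Mass of NaNO3 = 21.5135 × 85.00 = 1828.65 g.

1828.6 g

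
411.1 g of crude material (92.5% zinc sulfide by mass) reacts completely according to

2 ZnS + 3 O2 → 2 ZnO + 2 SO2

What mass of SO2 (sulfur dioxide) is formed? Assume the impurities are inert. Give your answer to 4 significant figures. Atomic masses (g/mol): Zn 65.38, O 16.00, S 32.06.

Mass of pure ZnS = 411.1 g × 0.925 = 380.27 g.
M(ZnS) = 65.38 + 32.06 = 97.44 g/mol.
M(SO2) = 32.06 + 2(16.00) = 64.06 g/mol.
n(ZnS) = 380.27 g / 97.44 g/mol = 3.9026 mol.
From the equation the ZnS:SO2 mole ratio is 2:2, so n(SO2) = 3.9026 × 2/2 = 3.9026 mol.
Mass of SO2 = 3.9026 mol × 64.06 g/mol = 250.00 g.

250.0 g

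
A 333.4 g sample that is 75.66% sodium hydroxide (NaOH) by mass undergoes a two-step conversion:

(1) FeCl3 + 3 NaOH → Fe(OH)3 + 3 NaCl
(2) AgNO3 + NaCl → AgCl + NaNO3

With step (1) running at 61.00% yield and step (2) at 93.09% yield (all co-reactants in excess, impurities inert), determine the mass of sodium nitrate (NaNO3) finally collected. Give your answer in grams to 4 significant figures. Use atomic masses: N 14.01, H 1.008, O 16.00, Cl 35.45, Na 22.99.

304.4 g

Pure NaOH = 333.4 × 0.7566 = 252.25 g.
M(NaOH) = 22.99 + 16.00 + 1.008 = 39.998 g/mol.
M(NaNO3) = 22.99 + 14.01 + 3(16.00) = 85.00 g/mol.
n(NaOH) = 252.25 / 39.998 = 6.3066 mol.
Step 1 (NaOH:NaCl = 3:3): theoretical n(NaCl) = 6.3066 mol; at 61.00% yield, n(NaCl) = 3.8470 mol.
Step 2 (NaCl:NaNO3 = 1:1): theoretical n(NaNO3) = 3.8470 mol, so theoretical mass = 3.8470 × 85.00 = 327.00 g.
At 93.09% yield, actual mass of NaNO3 = 327.00 × 0.9309 = 304.40 g.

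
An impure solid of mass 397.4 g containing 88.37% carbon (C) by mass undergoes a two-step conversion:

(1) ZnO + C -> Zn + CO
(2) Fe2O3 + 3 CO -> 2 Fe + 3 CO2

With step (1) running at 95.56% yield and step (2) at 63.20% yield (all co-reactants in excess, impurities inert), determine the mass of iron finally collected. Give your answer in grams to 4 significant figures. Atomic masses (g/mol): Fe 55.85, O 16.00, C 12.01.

657.5 g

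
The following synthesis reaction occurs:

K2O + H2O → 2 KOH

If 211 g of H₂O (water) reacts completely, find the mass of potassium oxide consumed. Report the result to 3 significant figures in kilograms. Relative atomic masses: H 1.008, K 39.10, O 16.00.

M(H2O) = 2(1.008) + 16.00 = 18.016 g/mol.
M(K2O) = 2(39.10) + 16.00 = 94.20 g/mol.
n(H2O) = 211.0 g / 18.016 g/mol = 11.71 mol.
From the equation the H2O:K2O mole ratio is 1:1, so n(K2O) = 11.71 × 1/1 = 11.71 mol.
Mass of K2O = 11.71 mol × 94.20 g/mol = 1103 g.
Converting to kg: 1103 g = 1.10 kg.

1.10 kg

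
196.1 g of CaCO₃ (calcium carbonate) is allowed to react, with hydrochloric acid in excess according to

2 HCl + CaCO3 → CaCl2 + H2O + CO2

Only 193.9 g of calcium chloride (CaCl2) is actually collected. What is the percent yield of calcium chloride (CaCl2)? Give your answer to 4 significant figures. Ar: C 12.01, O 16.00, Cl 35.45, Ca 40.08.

M(CaCO3) = 40.08 + 12.01 + 3(16.00) = 100.09 g/mol.
M(CaCl2) = 40.08 + 2(35.45) = 110.98 g/mol.
n(CaCO3) = 196.10 g / 100.09 g/mol = 1.9592 mol.
From the equation the CaCO3:CaCl2 mole ratio is 1:1, so n(CaCl2) = 1.9592 × 1/1 = 1.9592 mol.
Mass of CaCl2 = 1.9592 mol × 110.98 g/mol = 217.44 g.
This is the theoretical yield. Percent yield = 193.9 g / 217.44 g × 100% = 89.176%.

89.18 %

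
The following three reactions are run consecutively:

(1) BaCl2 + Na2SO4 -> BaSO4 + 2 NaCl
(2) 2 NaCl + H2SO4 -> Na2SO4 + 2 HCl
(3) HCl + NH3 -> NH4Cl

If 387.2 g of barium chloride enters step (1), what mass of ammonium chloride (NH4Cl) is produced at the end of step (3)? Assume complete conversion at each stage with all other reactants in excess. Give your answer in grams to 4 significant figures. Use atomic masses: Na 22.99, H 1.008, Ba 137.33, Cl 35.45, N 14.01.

198.9 g

M(BaCl2) = 137.33 + 2(35.45) = 208.23 g/mol.
M(NH4Cl) = 14.01 + 4(1.008) + 35.45 = 53.492 g/mol.
n(BaCl2) = 387.2 / 208.23 = 1.8595 mol.
Reaction (1): BaCl2→NaCl ratio 1:2 ⇒ n(NaCl) = 3.7190 mol.
Reaction (2): NaCl→HCl ratio 2:2 ⇒ n(HCl) = 3.7190 mol.
Reaction (3): HCl→NH4Cl ratio 1:1 ⇒ n(NH4Cl) = 3.7190 mol.
Mass of NH4Cl = 3.7190 × 53.492 = 198.93 g.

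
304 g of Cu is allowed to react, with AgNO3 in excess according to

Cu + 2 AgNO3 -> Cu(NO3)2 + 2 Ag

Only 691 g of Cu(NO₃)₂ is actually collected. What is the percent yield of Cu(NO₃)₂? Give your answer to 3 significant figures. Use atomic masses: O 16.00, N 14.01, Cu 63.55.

M(Cu) = 63.55 g/mol.
M(Cu(NO3)2) = 63.55 + 2(14.01) + 6(16.00) = 187.57 g/mol.
n(Cu) = 304.0 g / 63.55 g/mol = 4.784 mol.
From the equation the Cu:Cu(NO3)2 mole ratio is 1:1, so n(Cu(NO3)2) = 4.784 × 1/1 = 4.784 mol.
Mass of Cu(NO3)2 = 4.784 mol × 187.57 g/mol = 897.3 g.
This is the theoretical yield. Percent yield = 691 g / 897.3 g × 100% = 77.01%.

77.0 %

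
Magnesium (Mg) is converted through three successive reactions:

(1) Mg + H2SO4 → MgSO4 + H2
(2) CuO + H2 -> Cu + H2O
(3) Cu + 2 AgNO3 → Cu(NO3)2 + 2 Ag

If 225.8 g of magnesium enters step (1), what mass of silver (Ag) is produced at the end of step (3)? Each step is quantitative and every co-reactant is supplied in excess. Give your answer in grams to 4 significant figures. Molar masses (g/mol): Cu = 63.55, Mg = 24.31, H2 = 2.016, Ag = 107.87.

n(Mg) = 225.8 / 24.31 = 9.2884 mol.
Reaction (1): Mg→H2 ratio 1:1 ⇒ n(H2) = 9.2884 mol.
Reaction (2): H2→Cu ratio 1:1 ⇒ n(Cu) = 9.2884 mol.
Reaction (3): Cu→Ag ratio 1:2 ⇒ n(Ag) = 18.577 mol.
Mass of Ag = 18.577 × 107.87 = 2003.9 g.

2004 g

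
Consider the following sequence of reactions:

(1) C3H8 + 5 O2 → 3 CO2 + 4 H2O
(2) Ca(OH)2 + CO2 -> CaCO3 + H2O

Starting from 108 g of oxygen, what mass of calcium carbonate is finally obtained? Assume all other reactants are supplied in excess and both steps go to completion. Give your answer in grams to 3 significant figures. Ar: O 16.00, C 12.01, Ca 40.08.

203 g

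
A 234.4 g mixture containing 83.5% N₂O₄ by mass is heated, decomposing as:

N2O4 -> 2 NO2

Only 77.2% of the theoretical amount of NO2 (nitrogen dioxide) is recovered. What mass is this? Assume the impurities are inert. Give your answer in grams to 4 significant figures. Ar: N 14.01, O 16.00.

Pure N2O4 available = 234.4 g × 0.835 = 195.72 g.
M(N2O4) = 2(14.01) + 4(16.00) = 92.02 g/mol.
M(NO2) = 14.01 + 2(16.00) = 46.01 g/mol.
n(N2O4) = 195.72 g / 92.02 g/mol = 2.1270 mol.
From the equation the N2O4:NO2 mole ratio is 1:2, so n(NO2) = 2.1270 × 2/1 = 4.2539 mol.
Mass of NO2 = 4.2539 mol × 46.01 g/mol = 195.72 g.
Actual mass collected = 195.72 g × 0.772 = 151.10 g.

151.1 g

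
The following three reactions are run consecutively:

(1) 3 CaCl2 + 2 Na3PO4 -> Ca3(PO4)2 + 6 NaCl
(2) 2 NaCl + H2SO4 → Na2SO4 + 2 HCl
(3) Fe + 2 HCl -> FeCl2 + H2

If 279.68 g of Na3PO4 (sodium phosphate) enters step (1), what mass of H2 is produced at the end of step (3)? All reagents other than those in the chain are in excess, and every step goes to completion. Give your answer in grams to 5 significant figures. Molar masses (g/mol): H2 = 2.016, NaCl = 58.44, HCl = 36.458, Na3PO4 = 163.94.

n(Na3PO4) = 279.68 / 163.94 = 1.70599 mol.
Reaction (1): Na3PO4→NaCl ratio 2:6 ⇒ n(NaCl) = 5.11797 mol.
Reaction (2): NaCl→HCl ratio 2:2 ⇒ n(HCl) = 5.11797 mol.
Reaction (3): HCl→H2 ratio 2:1 ⇒ n(H2) = 2.55898 mol.
Mass of H2 = 2.55898 × 2.016 = 5.15891 g.

5.1589 g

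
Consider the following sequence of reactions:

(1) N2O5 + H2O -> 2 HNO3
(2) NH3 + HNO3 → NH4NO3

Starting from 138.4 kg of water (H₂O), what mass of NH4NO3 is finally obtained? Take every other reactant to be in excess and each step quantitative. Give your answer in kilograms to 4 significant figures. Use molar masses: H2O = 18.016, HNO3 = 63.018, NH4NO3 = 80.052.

138.4 kg = 138400 g.
n(H2O) = 138400 / 18.016 = 7682.1 mol.
Step 1 gives a 1:2 ratio of H2O to HNO3, so n(HNO3) = 15364 mol.
In step 2 the HNO3:NH4NO3 ratio is 1:1, so n(NH4NO3) = 15364 mol.
Mass of NH4NO3 = 15364 × 80.052 = 1.2299 × 10^6 g = 1230 kg.

1230 kg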